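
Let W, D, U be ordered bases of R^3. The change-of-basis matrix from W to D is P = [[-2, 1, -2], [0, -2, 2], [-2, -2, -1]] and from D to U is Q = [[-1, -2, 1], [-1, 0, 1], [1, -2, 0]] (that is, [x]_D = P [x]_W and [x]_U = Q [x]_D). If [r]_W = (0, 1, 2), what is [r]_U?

(-5, -1, -7)

First [r]_D = P [r]_W = (-3, 2, -4).
Then [r]_U = Q [r]_D = (-5, -1, -7).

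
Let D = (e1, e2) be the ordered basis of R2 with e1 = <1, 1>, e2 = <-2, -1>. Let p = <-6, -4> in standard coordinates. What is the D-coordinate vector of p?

We seek scalars with c_1 e1 + c_2 e2 = p; equivalently solve M c = p where the columns of M are e1, e2.
System: c_1 - 2c_2 = -6, c_1 - c_2 = -4; solving gives c_1 = -2, c_2 = 2.
Check: -2e1 + 2e2 = <-6, -4>.

<-2, 2>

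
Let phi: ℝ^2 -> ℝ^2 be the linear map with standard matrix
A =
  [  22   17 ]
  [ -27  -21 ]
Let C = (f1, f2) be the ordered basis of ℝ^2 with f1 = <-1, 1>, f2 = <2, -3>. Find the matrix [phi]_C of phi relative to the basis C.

[[3, 3], [-1, -2]]

With P the matrix whose columns are f1, f2, [phi]_C = P^(-1) A P.
Column by column: phi(f1) = A f1 = <-5, 6>; its C-coordinates <3, -1> give column 1.
Continuing for each basis vector yields [phi]_C = [[3, 3], [-1, -2]].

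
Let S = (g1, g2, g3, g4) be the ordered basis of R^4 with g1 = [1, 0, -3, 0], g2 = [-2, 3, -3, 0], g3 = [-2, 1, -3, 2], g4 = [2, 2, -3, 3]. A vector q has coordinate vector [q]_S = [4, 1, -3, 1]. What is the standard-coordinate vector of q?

[10, 2, -9, -3]

The coordinates say q = 4g1 + g2 - 3g3 + g4; adding the scaled basis vectors gives [10, 2, -9, -3].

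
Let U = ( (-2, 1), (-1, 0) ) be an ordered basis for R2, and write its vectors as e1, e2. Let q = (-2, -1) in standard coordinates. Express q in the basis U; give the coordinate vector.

[q]_U is the unique c with M c = q, where M has columns e1, e2.
System: -2c_1 - c_2 = -2, c_1 + 0c_2 = -1; solving gives c_1 = -1, c_2 = 4.
Check: -e1 + 4e2 = (-2, -1).

(-1, 4)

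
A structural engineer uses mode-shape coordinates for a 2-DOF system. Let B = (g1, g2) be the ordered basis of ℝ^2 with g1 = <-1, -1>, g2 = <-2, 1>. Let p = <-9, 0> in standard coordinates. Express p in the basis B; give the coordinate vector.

<3, 3>

[p]_B is the unique c with M c = p, where M has columns g1, g2.
System: -c_1 - 2c_2 = -9, -c_1 + c_2 = 0; solving gives c_1 = 3, c_2 = 3.
Check: 3g1 + 3g2 = <-9, 0>.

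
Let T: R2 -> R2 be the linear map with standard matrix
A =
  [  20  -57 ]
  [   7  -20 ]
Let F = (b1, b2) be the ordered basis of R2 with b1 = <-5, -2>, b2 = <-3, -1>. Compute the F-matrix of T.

With P the matrix whose columns are b1, b2, [T]_F = P^(-1) A P.
Column by column: T(b1) = A b1 = <14, 5>; its F-coordinates <-1, -3> give column 1.
Continuing for each basis vector yields [T]_F = [[-1, 0], [-3, 1]].

[[-1, 0], [-3, 1]]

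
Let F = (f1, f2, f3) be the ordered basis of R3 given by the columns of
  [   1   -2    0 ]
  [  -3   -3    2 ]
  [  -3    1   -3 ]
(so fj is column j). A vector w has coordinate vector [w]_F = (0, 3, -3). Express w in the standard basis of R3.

The coordinates say w = 0·f1 + 3f2 - 3f3; adding the scaled basis vectors gives (-6, -15, 12).

(-6, -15, 12)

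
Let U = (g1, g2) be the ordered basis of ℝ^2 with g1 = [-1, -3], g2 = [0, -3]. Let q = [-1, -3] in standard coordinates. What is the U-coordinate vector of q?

[1, 0]

[q]_U is the unique c with M c = q, where M has columns g1, g2.
System: -c_1 + 0c_2 = -1, -3c_1 - 3c_2 = -3; solving gives c_1 = 1, c_2 = 0.
Check: g1 + 0·g2 = [-1, -3].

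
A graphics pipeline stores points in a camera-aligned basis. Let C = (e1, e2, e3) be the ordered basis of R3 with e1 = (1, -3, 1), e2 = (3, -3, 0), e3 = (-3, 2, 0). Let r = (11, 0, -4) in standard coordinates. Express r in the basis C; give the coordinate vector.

[r]_C is the unique c with M c = r, where M has columns e1, ..., e3.
Row-reducing the augmented matrix [M | r] gives c = (-4, 2, -3).
Check: -4e1 + 2e2 - 3e3 = (11, 0, -4).

(-4, 2, -3)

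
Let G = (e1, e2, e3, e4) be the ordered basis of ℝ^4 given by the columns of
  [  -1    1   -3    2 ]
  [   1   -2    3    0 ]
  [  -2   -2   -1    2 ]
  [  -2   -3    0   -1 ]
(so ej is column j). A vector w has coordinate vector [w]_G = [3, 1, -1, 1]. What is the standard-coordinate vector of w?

[3, -2, -5, -10]

w = M [w]_G, where M has columns e1, ..., e4.
Carrying out the matrix-vector product, w = [3, -2, -5, -10].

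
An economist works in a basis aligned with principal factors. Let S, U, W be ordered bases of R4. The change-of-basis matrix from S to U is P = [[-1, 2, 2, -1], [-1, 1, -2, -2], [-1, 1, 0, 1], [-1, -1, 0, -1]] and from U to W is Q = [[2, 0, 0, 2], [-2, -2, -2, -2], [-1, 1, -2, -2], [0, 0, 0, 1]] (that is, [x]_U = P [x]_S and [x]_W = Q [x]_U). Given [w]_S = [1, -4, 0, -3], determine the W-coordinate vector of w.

[0, 14, 11, 6]

First [w]_U = P [w]_S = [-6, 1, -8, 6].
Then [w]_W = Q [w]_U = [0, 14, 11, 6].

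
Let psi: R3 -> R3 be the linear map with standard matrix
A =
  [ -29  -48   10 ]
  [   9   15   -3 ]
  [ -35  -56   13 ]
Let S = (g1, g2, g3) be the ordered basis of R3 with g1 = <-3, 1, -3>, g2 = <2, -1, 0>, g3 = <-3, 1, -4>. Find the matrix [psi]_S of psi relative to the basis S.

With P the matrix whose columns are g1, ..., g3, [psi]_S = P^(-1) A P.
Column by column: psi(g1) = A g1 = <9, -3, 10>; its S-coordinates <-2, 0, -1> give column 1.
Continuing for each basis vector yields [psi]_S = [[-2, 2, 1], [0, 1, 1], [-1, 2, 0]].

[[-2, 2, 1], [0, 1, 1], [-1, 2, 0]]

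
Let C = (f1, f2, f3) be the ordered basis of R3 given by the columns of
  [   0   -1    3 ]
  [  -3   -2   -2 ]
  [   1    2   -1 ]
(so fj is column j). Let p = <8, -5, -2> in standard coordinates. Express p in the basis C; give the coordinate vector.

[p]_C is the unique c with M c = p, where M has columns f1, ..., f3.
Row-reducing the augmented matrix [M | p] gives c = (-1, 1, 3).
Check: -f1 + f2 + 3f3 = <8, -5, -2>.

<-1, 1, 3>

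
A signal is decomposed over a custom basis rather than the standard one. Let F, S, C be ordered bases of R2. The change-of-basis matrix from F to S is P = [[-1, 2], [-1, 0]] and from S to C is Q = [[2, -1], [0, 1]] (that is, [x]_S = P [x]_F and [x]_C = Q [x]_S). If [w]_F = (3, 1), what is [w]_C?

(1, -3)

Composing the changes, [w]_C = Q P [w]_F.
Q P = [[-1, 4], [-1, 0]]; applying this to (3, 1) gives (1, -3).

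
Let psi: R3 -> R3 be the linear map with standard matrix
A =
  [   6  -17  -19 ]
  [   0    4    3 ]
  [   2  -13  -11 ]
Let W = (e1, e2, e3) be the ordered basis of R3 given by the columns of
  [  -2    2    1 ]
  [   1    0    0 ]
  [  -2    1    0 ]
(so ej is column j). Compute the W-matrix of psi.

[[-2, 3, 0], [1, -1, 2], [3, 1, 2]]

The j-th column of [psi]_W is [psi(ej)]_W.
psi(e1) = A e1 = <9, -2, 5> = -2e1 + e2 + 3e3, so column 1 is <-2, 1, 3>.
Repeating for e2, e3 and assembling the columns gives [[-2, 3, 0], [1, -1, 2], [3, 1, 2]].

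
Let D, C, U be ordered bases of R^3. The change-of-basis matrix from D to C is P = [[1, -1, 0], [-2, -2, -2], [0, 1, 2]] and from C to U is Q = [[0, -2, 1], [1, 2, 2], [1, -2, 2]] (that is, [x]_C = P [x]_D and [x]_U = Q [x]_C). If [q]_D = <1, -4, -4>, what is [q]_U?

First [q]_C = P [q]_D = <5, 14, -12>.
Then [q]_U = Q [q]_C = <-40, 9, -47>.

<-40, 9, -47>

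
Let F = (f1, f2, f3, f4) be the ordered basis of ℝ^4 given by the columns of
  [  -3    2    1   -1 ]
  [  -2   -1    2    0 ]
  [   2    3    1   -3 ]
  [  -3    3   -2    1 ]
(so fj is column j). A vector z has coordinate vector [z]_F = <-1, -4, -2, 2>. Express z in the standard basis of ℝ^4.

<-9, 2, -22, -3>

By definition z = -f1 - 4f2 - 2f3 + 2f4.
Summing componentwise gives <-9, 2, -22, -3>.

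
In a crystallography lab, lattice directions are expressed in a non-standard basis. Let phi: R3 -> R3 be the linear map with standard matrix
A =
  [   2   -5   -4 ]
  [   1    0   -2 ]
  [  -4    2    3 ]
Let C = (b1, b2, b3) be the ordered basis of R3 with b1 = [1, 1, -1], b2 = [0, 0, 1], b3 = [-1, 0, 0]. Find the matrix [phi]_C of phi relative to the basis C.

The j-th column of [phi]_C is [phi(bj)]_C.
phi(b1) = A b1 = [1, 3, -5] = 3b1 - 2b2 + 2b3, so column 1 is [3, -2, 2].
Repeating for b2, b3 and assembling the columns gives [[3, -2, -1], [-2, 1, 3], [2, 2, 1]].

[[3, -2, -1], [-2, 1, 3], [2, 2, 1]]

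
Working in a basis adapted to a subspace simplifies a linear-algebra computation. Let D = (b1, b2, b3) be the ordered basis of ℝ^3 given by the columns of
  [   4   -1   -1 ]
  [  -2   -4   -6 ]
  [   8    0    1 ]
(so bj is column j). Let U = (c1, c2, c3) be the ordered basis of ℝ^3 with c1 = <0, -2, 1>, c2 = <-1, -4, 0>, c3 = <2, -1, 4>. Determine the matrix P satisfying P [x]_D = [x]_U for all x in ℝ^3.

Let M have columns bj and N have columns cj. Then for every x, N [x]_U = x = M [x]_D, so P = N^(-1) M.
Since det N = 1, N^(-1) has integer entries; multiplying gives P = [[0, 0, 1], [0, 1, 1], [2, 0, 0]].

[[0, 0, 1], [0, 1, 1], [2, 0, 0]]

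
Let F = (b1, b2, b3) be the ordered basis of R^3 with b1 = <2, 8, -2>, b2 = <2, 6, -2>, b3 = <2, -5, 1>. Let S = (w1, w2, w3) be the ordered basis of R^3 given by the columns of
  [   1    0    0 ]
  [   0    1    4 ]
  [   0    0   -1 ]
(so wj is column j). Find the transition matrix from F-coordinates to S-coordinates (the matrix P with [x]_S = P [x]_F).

[[2, 2, 2], [0, -2, -1], [2, 2, -1]]

Take x = bj: its F-coordinates are the j-th standard unit vector, so P e_j — column j of P — equals [bj]_S.
b1 = 2w1 + 0·w2 + 2w3, giving column 1 = <2, 0, 2>; repeating for each j gives P = [[2, 2, 2], [0, -2, -1], [2, 2, -1]].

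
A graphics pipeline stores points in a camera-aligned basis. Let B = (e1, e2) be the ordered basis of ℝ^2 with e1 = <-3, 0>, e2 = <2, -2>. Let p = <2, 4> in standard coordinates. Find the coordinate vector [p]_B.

<-2, -2>

Write p = c_1 e1 + c_2 e2 and solve for the c_i.
System: -3c_1 + 2c_2 = 2, 0c_1 - 2c_2 = 4; solving gives c_1 = -2, c_2 = -2.
Check: -2e1 - 2e2 = <2, 4>.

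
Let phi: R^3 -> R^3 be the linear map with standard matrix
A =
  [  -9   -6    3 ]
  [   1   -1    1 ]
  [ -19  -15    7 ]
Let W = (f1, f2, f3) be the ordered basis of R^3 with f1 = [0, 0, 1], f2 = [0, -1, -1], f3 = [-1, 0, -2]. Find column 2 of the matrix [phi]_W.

[2, 0, -3]

Compute phi(f2) = A f2 = [3, 0, 8] in standard coordinates.
Then write this in W-coordinates: solve for y in y_1 f1 + ... + y_3 f3 = [3, 0, 8].
This gives y = [2, 0, -3], which is column 2 of [phi]_W.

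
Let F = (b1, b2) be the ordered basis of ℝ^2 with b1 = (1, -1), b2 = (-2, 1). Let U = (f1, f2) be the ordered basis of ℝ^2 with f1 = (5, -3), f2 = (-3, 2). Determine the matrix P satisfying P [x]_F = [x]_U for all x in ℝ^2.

[[-1, -1], [-2, -1]]

Column j of P is [bj]_U, since P maps F-coordinates to U-coordinates.
Expressing b1 in U: b1 = -f1 - 2f2, so column 1 of P is (-1, -2).
Doing the same for each bj gives P = [[-1, -1], [-2, -1]].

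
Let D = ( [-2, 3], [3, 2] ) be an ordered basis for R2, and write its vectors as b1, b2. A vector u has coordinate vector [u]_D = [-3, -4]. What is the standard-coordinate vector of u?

[-6, -17]

By definition u = -3b1 - 4b2.
Summing componentwise gives [-6, -17].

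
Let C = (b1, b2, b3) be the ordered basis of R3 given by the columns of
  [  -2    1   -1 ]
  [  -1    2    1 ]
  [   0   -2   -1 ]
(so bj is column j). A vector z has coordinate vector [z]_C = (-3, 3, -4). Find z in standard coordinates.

z = M [z]_C, where M has columns b1, ..., b3.
Carrying out the matrix-vector product, z = (13, 5, -2).

(13, 5, -2)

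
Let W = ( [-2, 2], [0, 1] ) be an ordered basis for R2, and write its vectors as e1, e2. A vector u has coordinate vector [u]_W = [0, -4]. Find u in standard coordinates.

[0, -4]

By definition u = 0·e1 - 4e2.
Summing componentwise gives [0, -4].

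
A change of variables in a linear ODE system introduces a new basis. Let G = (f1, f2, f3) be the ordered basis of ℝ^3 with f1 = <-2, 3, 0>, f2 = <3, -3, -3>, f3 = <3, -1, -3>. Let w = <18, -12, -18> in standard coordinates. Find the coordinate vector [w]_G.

<0, 3, 3>

We seek scalars with c_1 f1 + ... + c_3 f3 = w; equivalently solve M c = w where the columns of M are f1, ..., f3.
Solving this 3x3 system gives c = (0, 3, 3).
Check: 0·f1 + 3f2 + 3f3 = <18, -12, -18>.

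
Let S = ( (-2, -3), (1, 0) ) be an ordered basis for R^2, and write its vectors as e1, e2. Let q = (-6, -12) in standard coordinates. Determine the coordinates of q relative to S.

(4, 2)

We seek scalars with c_1 e1 + c_2 e2 = q; equivalently solve M c = q where the columns of M are e1, e2.
System: -2c_1 + c_2 = -6, -3c_1 + 0c_2 = -12; solving gives c_1 = 4, c_2 = 2.
Check: 4e1 + 2e2 = (-6, -12).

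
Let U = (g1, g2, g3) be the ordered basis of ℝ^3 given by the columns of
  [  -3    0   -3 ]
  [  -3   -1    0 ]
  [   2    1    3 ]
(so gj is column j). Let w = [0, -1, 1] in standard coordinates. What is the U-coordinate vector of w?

[0, 1, 0]

We seek scalars with c_1 g1 + ... + c_3 g3 = w; equivalently solve M c = w where the columns of M are g1, ..., g3.
Row-reducing the augmented matrix [M | w] gives c = (0, 1, 0).
Check: 0·g1 + g2 + 0·g3 = [0, -1, 1].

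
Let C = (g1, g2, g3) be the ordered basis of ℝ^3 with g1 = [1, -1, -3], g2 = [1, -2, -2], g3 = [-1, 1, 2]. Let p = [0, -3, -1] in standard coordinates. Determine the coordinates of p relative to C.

[1, 3, 4]

Write p = c_1 g1 + ... + c_3 g3 and solve for the c_i.
Solving this 3x3 system gives c = (1, 3, 4).
Check: g1 + 3g2 + 4g3 = [0, -3, -1].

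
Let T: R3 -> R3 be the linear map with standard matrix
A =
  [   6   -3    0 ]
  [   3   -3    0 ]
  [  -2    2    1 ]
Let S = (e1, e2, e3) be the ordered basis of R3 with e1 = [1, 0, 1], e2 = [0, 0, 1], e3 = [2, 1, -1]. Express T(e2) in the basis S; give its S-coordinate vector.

[0, 1, 0]

Column 2 of [T]_S is the S-coordinate vector of T(e2).
In standard coordinates T(e2) = A e2 = [0, 0, 1].
Converting to S: [0, 0, 1] = 0·e1 + e2 + 0·e3, so the coordinate vector is [0, 1, 0].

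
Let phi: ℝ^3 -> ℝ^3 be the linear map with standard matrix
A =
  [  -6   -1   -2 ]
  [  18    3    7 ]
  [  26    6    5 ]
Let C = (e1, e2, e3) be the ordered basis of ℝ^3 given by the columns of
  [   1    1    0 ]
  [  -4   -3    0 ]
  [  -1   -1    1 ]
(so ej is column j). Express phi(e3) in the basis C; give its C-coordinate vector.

[-1, -1, 3]

Column 3 of [phi]_C is the C-coordinate vector of phi(e3).
In standard coordinates phi(e3) = A e3 = [-2, 7, 5].
Converting to C: [-2, 7, 5] = -e1 - e2 + 3e3, so the coordinate vector is [-1, -1, 3].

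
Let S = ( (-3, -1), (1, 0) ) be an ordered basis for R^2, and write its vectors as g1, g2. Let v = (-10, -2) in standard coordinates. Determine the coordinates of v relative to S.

[v]_S is the unique c with M c = v, where M has columns g1, g2.
System: -3c_1 + c_2 = -10, -c_1 + 0c_2 = -2; solving gives c_1 = 2, c_2 = -4.
Check: 2g1 - 4g2 = (-10, -2).

(2, -4)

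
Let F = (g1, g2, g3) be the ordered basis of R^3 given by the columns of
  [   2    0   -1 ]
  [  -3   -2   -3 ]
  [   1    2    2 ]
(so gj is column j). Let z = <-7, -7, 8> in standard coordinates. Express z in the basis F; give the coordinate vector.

We seek scalars with c_1 g1 + ... + c_3 g3 = z; equivalently solve M c = z where the columns of M are g1, ..., g3.
Row-reducing the augmented matrix [M | z] gives c = (-2, 2, 3).
Check: -2g1 + 2g2 + 3g3 = <-7, -7, 8>.

<-2, 2, 3>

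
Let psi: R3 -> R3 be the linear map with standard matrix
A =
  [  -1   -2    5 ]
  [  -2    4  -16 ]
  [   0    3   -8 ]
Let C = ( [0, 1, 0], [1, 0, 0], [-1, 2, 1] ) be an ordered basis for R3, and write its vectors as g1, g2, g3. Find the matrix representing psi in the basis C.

[[-2, -2, -2], [1, -1, 0], [3, 0, -2]]

The j-th column of [psi]_C is [psi(gj)]_C.
psi(g1) = A g1 = [-2, 4, 3] = -2g1 + g2 + 3g3, so column 1 is [-2, 1, 3].
Repeating for g2, g3 and assembling the columns gives [[-2, -2, -2], [1, -1, 0], [3, 0, -2]].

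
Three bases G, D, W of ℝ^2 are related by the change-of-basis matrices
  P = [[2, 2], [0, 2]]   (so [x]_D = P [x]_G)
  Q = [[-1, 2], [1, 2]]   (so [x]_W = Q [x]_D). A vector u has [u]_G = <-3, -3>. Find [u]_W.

<0, -24>

First [u]_D = P [u]_G = <-12, -6>.
Then [u]_W = Q [u]_D = <0, -24>.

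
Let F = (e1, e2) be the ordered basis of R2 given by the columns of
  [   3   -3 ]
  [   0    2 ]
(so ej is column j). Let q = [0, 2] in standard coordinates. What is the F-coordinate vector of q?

[1, 1]

Write q = c_1 e1 + c_2 e2 and solve for the c_i.
System: 3c_1 - 3c_2 = 0, 0c_1 + 2c_2 = 2; solving gives c_1 = 1, c_2 = 1.
Check: e1 + e2 = [0, 2].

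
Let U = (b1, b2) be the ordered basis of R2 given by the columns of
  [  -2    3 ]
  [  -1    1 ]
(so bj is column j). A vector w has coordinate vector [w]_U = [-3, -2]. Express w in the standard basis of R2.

By definition w = -3b1 - 2b2.
Summing componentwise gives [0, 1].

[0, 1]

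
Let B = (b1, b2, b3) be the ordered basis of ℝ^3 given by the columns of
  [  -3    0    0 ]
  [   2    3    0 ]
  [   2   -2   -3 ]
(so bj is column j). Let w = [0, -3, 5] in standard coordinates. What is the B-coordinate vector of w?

We seek scalars with c_1 b1 + ... + c_3 b3 = w; equivalently solve M c = w where the columns of M are b1, ..., b3.
Gaussian elimination on [M | w] yields c = (0, -1, -1).
Check: 0·b1 - b2 - b3 = [0, -3, 5].

[0, -1, -1]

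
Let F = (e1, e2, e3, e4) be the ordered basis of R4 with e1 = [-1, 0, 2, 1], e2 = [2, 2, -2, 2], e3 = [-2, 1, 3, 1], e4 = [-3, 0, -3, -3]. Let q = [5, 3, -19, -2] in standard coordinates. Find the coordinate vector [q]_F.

We seek scalars with c_1 e1 + ... + c_4 e4 = q; equivalently solve M c = q where the columns of M are e1, ..., e4.
Solving this 4x4 system gives c = (1, 3, -3, 2).
Check: e1 + 3e2 - 3e3 + 2e4 = [5, 3, -19, -2].

[1, 3, -3, 2]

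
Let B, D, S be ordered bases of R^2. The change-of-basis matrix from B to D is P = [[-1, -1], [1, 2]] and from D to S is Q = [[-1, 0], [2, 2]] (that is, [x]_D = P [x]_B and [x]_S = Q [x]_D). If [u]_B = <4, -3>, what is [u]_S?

First [u]_D = P [u]_B = <-1, -2>.
Then [u]_S = Q [u]_D = <1, -6>.

<1, -6>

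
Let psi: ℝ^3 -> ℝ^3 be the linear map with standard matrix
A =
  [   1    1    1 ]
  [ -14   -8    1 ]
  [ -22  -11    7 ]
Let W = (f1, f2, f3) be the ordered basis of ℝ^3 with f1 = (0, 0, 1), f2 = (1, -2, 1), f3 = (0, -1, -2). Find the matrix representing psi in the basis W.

Let P have columns f1, ..., f3. Then [psi]_W = P^(-1) A P.
Here det P = -1, so P^(-1) is integer; computing A P first and then P^(-1)(A P) gives [[0, 1, 0], [1, 0, -3], [-3, -3, 0]].

[[0, 1, 0], [1, 0, -3], [-3, -3, 0]]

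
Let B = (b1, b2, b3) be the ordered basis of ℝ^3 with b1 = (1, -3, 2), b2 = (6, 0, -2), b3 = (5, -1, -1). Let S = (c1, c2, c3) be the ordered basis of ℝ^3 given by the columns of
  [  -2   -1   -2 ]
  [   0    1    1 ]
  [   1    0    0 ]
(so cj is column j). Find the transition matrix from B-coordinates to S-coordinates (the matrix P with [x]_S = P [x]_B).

Let M have columns bj and N have columns cj. Then for every x, N [x]_S = x = M [x]_B, so P = N^(-1) M.
Since det N = 1, N^(-1) has integer entries; multiplying gives P = [[2, -2, -1], [-1, 2, 1], [-2, -2, -2]].

[[2, -2, -1], [-1, 2, 1], [-2, -2, -2]]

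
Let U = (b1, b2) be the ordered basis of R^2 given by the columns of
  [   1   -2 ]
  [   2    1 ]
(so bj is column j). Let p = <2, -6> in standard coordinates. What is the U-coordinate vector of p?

[p]_U is the unique c with M c = p, where M has columns b1, b2.
System: c_1 - 2c_2 = 2, 2c_1 + c_2 = -6; solving gives c_1 = -2, c_2 = -2.
Check: -2b1 - 2b2 = <2, -6>.

<-2, -2>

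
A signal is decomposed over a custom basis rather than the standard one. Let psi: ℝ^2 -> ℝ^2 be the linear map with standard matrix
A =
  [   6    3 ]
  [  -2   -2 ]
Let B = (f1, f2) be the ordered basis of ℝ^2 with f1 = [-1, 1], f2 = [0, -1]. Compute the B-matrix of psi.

[[3, 3], [3, 1]]

With P the matrix whose columns are f1, f2, [psi]_B = P^(-1) A P.
Column by column: psi(f1) = A f1 = [-3, 0]; its B-coordinates [3, 3] give column 1.
Continuing for each basis vector yields [psi]_B = [[3, 3], [3, 1]].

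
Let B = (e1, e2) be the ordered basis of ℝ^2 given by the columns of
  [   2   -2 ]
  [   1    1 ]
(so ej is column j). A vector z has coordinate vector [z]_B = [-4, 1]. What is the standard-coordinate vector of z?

By definition z = -4e1 + e2.
Summing componentwise gives [-10, -3].

[-10, -3]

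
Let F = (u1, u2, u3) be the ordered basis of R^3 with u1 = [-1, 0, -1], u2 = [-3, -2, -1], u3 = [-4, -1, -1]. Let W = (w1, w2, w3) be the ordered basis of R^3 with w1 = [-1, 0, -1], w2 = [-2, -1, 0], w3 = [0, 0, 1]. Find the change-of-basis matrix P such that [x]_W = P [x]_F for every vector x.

Column j of P is [uj]_W, since P maps F-coordinates to W-coordinates.
Expressing u1 in W: u1 = w1 + 0·w2 + 0·w3, so column 1 of P is [1, 0, 0].
Doing the same for each uj gives P = [[1, -1, 2], [0, 2, 1], [0, -2, 1]].

[[1, -1, 2], [0, 2, 1], [0, -2, 1]]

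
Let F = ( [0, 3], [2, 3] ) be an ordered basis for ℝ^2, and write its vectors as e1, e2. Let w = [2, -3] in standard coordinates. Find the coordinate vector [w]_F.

[w]_F is the unique c with M c = w, where M has columns e1, e2.
System: 0c_1 + 2c_2 = 2, 3c_1 + 3c_2 = -3; solving gives c_1 = -2, c_2 = 1.
Check: -2e1 + e2 = [2, -3].

[-2, 1]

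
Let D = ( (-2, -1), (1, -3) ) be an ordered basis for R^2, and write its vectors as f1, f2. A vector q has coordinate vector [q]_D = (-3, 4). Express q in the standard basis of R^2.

(10, -9)

The coordinates say q = -3f1 + 4f2; adding the scaled basis vectors gives (10, -9).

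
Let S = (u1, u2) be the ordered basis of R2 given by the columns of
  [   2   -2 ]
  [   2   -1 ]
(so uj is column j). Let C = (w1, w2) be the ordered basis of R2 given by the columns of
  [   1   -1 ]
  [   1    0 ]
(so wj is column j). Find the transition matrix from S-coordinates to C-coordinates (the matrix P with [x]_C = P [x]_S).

[[2, -1], [0, 1]]

Take x = uj: its S-coordinates are the j-th standard unit vector, so P e_j — column j of P — equals [uj]_C.
u1 = 2w1 + 0·w2, giving column 1 = <2, 0>; repeating for each j gives P = [[2, -1], [0, 1]].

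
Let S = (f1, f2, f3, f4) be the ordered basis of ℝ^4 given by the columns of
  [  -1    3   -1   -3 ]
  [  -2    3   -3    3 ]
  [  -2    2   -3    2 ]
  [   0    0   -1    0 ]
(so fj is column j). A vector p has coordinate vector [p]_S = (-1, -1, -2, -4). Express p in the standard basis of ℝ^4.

(12, -7, -2, 2)

By definition p = -f1 - f2 - 2f3 - 4f4.
Summing componentwise gives (12, -7, -2, 2).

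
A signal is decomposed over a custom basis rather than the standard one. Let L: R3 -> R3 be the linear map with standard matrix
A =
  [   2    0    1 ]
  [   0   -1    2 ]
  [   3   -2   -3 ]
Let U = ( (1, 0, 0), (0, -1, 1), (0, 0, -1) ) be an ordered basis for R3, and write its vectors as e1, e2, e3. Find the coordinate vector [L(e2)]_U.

Column 2 of [L]_U is the U-coordinate vector of L(e2).
In standard coordinates L(e2) = A e2 = (1, 3, -1).
Converting to U: (1, 3, -1) = e1 - 3e2 - 2e3, so the coordinate vector is (1, -3, -2).

(1, -3, -2)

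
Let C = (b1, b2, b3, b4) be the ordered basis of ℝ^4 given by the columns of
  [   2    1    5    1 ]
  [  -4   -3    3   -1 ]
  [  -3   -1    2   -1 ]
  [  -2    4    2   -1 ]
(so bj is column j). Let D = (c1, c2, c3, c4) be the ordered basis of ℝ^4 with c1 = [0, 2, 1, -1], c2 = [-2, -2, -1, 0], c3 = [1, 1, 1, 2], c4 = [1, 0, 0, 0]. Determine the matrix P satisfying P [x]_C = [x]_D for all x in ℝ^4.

Column j of P is [bj]_D, since P maps C-coordinates to D-coordinates.
Expressing b1 in D: b1 = -2c1 - c2 - 2c3 + 2c4, so column 1 of P is [-2, -1, -2, 2].
Doing the same for each bj gives P = [[-2, -2, 0, -1], [-1, 0, -1, -1], [-2, 1, 1, -1], [2, 0, 2, 0]].

[[-2, -2, 0, -1], [-1, 0, -1, -1], [-2, 1, 1, -1], [2, 0, 2, 0]]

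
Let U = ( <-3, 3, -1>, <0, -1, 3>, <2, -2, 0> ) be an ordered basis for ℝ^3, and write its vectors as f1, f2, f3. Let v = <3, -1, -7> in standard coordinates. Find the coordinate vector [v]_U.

<1, -2, 3>

[v]_U is the unique c with M c = v, where M has columns f1, ..., f3.
Row-reducing the augmented matrix [M | v] gives c = (1, -2, 3).
Check: f1 - 2f2 + 3f3 = <3, -1, -7>.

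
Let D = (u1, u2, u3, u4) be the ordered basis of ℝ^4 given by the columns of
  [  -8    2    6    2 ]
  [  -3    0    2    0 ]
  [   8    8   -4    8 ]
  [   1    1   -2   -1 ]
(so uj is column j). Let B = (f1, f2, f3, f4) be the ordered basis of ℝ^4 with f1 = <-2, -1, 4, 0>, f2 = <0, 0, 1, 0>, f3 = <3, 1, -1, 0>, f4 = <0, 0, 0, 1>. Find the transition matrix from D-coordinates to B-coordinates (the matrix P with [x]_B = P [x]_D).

[[1, 2, 0, 2], [2, 2, -2, 2], [-2, 2, 2, 2], [1, 1, -2, -1]]

Column j of P is [uj]_B, since P maps D-coordinates to B-coordinates.
Expressing u1 in B: u1 = f1 + 2f2 - 2f3 + f4, so column 1 of P is <1, 2, -2, 1>.
Doing the same for each uj gives P = [[1, 2, 0, 2], [2, 2, -2, 2], [-2, 2, 2, 2], [1, 1, -2, -1]].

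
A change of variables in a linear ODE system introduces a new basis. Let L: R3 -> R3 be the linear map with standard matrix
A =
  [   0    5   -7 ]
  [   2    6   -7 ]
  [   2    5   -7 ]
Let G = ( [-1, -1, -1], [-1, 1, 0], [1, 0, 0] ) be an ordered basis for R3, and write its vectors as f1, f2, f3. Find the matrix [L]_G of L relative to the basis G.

[[0, -3, -2], [-1, 1, 0], [1, 3, -2]]

With P the matrix whose columns are f1, ..., f3, [L]_G = P^(-1) A P.
Column by column: L(f1) = A f1 = [2, -1, 0]; its G-coordinates [0, -1, 1] give column 1.
Continuing for each basis vector yields [L]_G = [[0, -3, -2], [-1, 1, 0], [1, 3, -2]].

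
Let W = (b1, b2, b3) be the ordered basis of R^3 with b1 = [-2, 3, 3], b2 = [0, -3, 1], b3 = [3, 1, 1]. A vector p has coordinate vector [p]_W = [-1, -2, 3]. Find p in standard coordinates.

[11, 6, -2]

p = M [p]_W, where M has columns b1, ..., b3.
Carrying out the matrix-vector product, p = [11, 6, -2].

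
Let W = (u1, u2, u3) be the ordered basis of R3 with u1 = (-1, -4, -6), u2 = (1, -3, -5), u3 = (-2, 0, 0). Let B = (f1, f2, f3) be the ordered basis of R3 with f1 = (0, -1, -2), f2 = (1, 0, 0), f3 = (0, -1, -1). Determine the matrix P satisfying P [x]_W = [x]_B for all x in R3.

Column j of P is [uj]_B, since P maps W-coordinates to B-coordinates.
Expressing u1 in B: u1 = 2f1 - f2 + 2f3, so column 1 of P is (2, -1, 2).
Doing the same for each uj gives P = [[2, 2, 0], [-1, 1, -2], [2, 1, 0]].

[[2, 2, 0], [-1, 1, -2], [2, 1, 0]]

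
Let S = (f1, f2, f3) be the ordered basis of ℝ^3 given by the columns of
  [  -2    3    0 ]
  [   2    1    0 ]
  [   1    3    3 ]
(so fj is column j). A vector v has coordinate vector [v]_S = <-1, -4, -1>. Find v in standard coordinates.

The coordinates say v = -f1 - 4f2 - f3; adding the scaled basis vectors gives <-10, -6, -16>.

<-10, -6, -16>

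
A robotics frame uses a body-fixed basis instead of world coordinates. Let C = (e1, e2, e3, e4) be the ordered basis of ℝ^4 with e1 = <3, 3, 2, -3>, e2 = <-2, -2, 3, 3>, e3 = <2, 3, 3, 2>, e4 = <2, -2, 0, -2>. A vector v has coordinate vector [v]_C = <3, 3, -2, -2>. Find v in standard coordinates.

<-5, 1, 9, 0>

By definition v = 3e1 + 3e2 - 2e3 - 2e4.
Summing componentwise gives <-5, 1, 9, 0>.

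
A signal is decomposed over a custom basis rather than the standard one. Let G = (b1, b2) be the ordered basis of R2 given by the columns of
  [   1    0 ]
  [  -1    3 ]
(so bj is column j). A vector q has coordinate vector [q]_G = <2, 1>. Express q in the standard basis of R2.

By definition q = 2b1 + b2.
Summing componentwise gives <2, 1>.

<2, 1>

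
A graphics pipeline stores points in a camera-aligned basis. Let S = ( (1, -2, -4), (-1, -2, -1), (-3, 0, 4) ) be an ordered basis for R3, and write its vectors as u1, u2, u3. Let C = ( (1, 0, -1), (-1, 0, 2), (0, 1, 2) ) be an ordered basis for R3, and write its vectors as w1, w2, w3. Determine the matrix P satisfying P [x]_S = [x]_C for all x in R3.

[[2, 1, -2], [1, 2, 1], [-2, -2, 0]]

Take x = uj: its S-coordinates are the j-th standard unit vector, so P e_j — column j of P — equals [uj]_C.
u1 = 2w1 + w2 - 2w3, giving column 1 = (2, 1, -2); repeating for each j gives P = [[2, 1, -2], [1, 2, 1], [-2, -2, 0]].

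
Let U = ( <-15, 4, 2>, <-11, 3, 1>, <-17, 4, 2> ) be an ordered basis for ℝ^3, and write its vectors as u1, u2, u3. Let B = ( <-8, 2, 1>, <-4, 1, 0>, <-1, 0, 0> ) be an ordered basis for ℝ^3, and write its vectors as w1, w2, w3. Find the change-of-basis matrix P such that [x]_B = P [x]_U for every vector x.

[[2, 1, 2], [0, 1, 0], [-1, -1, 1]]

Take x = uj: its U-coordinates are the j-th standard unit vector, so P e_j — column j of P — equals [uj]_B.
u1 = 2w1 + 0·w2 - w3, giving column 1 = <2, 0, -1>; repeating for each j gives P = [[2, 1, 2], [0, 1, 0], [-1, -1, 1]].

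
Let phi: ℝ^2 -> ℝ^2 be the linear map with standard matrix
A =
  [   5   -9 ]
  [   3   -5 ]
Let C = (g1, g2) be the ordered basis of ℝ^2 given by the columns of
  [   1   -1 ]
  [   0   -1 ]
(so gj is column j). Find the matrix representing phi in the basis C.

Let P have columns g1, g2. Then [phi]_C = P^(-1) A P.
Here det P = -1, so P^(-1) is integer; computing A P first and then P^(-1)(A P) gives [[2, 2], [-3, -2]].

[[2, 2], [-3, -2]]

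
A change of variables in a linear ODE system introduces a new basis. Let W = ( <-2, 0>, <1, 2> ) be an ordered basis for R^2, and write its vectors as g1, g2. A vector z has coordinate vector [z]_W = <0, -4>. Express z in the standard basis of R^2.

<-4, -8>

The coordinates say z = 0·g1 - 4g2; adding the scaled basis vectors gives <-4, -8>.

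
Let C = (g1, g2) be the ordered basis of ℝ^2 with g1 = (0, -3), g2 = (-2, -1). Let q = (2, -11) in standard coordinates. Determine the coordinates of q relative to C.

(4, -1)

Write q = c_1 g1 + c_2 g2 and solve for the c_i.
System: 0c_1 - 2c_2 = 2, -3c_1 - c_2 = -11; solving gives c_1 = 4, c_2 = -1.
Check: 4g1 - g2 = (2, -11).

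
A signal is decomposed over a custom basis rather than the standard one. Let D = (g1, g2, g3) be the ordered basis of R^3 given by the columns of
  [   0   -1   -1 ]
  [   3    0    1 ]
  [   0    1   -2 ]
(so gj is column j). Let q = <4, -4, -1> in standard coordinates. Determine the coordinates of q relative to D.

Write q = c_1 g1 + ... + c_3 g3 and solve for the c_i.
Row-reducing the augmented matrix [M | q] gives c = (-1, -3, -1).
Check: -g1 - 3g2 - g3 = <4, -4, -1>.

<-1, -3, -1>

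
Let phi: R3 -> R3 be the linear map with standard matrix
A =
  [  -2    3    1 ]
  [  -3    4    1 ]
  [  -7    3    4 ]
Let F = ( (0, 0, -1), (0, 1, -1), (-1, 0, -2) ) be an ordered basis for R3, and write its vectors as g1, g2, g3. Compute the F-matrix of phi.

[[3, 2, 0], [-1, 3, 1], [1, -2, 0]]

Let P have columns g1, ..., g3. Then [phi]_F = P^(-1) A P.
Here det P = -1, so P^(-1) is integer; computing A P first and then P^(-1)(A P) gives [[3, 2, 0], [-1, 3, 1], [1, -2, 0]].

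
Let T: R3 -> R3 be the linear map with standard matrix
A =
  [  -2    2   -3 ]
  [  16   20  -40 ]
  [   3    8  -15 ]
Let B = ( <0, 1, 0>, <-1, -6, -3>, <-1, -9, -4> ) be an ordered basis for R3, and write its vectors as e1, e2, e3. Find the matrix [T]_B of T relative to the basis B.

[[2, -1, -3], [0, -2, 1], [-2, 3, 3]]

The j-th column of [T]_B is [T(ej)]_B.
T(e1) = A e1 = <2, 20, 8> = 2e1 + 0·e2 - 2e3, so column 1 is <2, 0, -2>.
Repeating for e2, e3 and assembling the columns gives [[2, -1, -3], [0, -2, 1], [-2, 3, 3]].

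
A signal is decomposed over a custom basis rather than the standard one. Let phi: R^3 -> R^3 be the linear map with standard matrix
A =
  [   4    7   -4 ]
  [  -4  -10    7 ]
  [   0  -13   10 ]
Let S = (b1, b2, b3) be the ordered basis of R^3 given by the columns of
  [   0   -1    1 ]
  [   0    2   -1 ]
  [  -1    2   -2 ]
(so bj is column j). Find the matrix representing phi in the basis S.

[[2, 2, -3], [-3, 0, -3], [1, 2, 2]]

The j-th column of [phi]_S is [phi(bj)]_S.
phi(b1) = A b1 = <4, -7, -10> = 2b1 - 3b2 + b3, so column 1 is <2, -3, 1>.
Repeating for b2, b3 and assembling the columns gives [[2, 2, -3], [-3, 0, -3], [1, 2, 2]].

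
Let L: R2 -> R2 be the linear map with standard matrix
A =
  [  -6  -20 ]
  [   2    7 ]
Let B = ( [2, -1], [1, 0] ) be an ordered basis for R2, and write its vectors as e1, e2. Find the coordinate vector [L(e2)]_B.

Column 2 of [L]_B is the B-coordinate vector of L(e2).
In standard coordinates L(e2) = A e2 = [-6, 2].
Converting to B: [-6, 2] = -2e1 - 2e2, so the coordinate vector is [-2, -2].

[-2, -2]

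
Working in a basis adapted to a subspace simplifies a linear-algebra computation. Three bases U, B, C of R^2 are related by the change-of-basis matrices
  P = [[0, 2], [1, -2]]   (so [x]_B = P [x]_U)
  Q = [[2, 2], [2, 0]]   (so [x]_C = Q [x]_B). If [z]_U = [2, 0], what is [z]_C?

[4, 0]

Apply P to get B-coordinates [0, 2], then Q to get C-coordinates.
The result is [z]_C = [4, 0].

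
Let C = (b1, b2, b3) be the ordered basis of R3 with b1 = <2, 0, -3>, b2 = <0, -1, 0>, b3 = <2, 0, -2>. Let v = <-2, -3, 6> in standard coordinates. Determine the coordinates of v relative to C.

<-4, 3, 3>

Write v = c_1 b1 + ... + c_3 b3 and solve for the c_i.
Row-reducing the augmented matrix [M | v] gives c = (-4, 3, 3).
Check: -4b1 + 3b2 + 3b3 = <-2, -3, 6>.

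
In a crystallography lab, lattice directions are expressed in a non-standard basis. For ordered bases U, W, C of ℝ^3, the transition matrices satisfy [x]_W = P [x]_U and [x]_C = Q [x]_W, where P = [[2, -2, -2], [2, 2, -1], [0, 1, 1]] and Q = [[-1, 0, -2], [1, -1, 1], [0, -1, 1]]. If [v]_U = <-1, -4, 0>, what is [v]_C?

Composing the changes, [v]_C = Q P [v]_U.
Q P = [[-2, 0, 0], [0, -3, 0], [-2, -1, 2]]; applying this to <-1, -4, 0> gives <2, 12, 6>.

<2, 12, 6>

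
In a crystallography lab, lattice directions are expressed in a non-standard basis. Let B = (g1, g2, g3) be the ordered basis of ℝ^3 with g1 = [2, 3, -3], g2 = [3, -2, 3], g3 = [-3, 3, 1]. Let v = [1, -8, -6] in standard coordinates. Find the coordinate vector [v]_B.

[v]_B is the unique c with M c = v, where M has columns g1, ..., g3.
Row-reducing the augmented matrix [M | v] gives c = (-1, -2, -3).
Check: -g1 - 2g2 - 3g3 = [1, -8, -6].

[-1, -2, -3]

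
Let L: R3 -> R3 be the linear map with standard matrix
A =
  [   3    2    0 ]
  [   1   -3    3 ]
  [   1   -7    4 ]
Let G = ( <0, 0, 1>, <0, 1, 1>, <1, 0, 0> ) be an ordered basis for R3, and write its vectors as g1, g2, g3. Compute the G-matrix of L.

The j-th column of [L]_G is [L(gj)]_G.
L(g1) = A g1 = <0, 3, 4> = g1 + 3g2 + 0·g3, so column 1 is <1, 3, 0>.
Repeating for g2, g3 and assembling the columns gives [[1, -3, 0], [3, 0, 1], [0, 2, 3]].

[[1, -3, 0], [3, 0, 1], [0, 2, 3]]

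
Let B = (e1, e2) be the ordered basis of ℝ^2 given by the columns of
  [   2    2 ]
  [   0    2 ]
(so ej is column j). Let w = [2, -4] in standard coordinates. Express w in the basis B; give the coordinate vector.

[3, -2]

We seek scalars with c_1 e1 + c_2 e2 = w; equivalently solve M c = w where the columns of M are e1, e2.
System: 2c_1 + 2c_2 = 2, 0c_1 + 2c_2 = -4; solving gives c_1 = 3, c_2 = -2.
Check: 3e1 - 2e2 = [2, -4].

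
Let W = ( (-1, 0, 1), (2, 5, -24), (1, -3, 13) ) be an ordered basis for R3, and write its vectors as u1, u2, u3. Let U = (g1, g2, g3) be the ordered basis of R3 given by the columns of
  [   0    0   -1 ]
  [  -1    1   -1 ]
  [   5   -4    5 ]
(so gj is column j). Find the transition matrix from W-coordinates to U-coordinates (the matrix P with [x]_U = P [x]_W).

[[0, -2, 2], [1, 1, -2], [1, -2, -1]]

Let M have columns uj and N have columns gj. Then for every x, N [x]_U = x = M [x]_W, so P = N^(-1) M.
Since det N = 1, N^(-1) has integer entries; multiplying gives P = [[0, -2, 2], [1, 1, -2], [1, -2, -1]].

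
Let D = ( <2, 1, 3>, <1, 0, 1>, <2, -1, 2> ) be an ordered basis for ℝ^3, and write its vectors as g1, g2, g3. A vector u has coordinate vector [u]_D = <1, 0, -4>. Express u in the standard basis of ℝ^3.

<-6, 5, -5>

By definition u = g1 + 0·g2 - 4g3.
Summing componentwise gives <-6, 5, -5>.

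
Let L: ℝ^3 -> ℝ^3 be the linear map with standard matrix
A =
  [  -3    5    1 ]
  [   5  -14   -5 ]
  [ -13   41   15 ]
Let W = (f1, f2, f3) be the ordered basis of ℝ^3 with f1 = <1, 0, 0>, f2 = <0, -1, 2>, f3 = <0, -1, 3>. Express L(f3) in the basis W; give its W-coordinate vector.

Compute L(f3) = A f3 = <-2, -1, 4> in standard coordinates.
Then write this in W-coordinates: solve for y in y_1 f1 + ... + y_3 f3 = <-2, -1, 4>.
This gives y = <-2, -1, 2>, which is column 3 of [L]_W.

<-2, -1, 2>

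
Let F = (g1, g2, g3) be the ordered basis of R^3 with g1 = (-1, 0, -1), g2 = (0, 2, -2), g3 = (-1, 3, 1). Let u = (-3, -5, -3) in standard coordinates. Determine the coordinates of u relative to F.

We seek scalars with c_1 g1 + ... + c_3 g3 = u; equivalently solve M c = u where the columns of M are g1, ..., g3.
Row-reducing the augmented matrix [M | u] gives c = (4, -1, -1).
Check: 4g1 - g2 - g3 = (-3, -5, -3).

(4, -1, -1)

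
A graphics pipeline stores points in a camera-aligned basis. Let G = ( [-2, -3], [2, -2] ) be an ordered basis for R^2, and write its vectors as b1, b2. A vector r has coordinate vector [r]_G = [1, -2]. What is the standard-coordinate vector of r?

[-6, 1]

r = M [r]_G, where M has columns b1, b2.
Carrying out the matrix-vector product, r = [-6, 1].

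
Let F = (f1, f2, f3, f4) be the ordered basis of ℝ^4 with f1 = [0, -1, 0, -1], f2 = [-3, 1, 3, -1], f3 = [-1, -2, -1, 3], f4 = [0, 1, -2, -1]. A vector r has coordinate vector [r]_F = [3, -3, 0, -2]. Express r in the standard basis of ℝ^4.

r = M [r]_F, where M has columns f1, ..., f4.
Carrying out the matrix-vector product, r = [9, -8, -5, 2].

[9, -8, -5, 2]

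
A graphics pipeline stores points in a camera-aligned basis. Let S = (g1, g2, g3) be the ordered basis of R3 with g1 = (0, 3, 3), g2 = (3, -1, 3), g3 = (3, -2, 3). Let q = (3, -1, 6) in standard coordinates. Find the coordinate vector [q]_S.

(1, -2, 3)

[q]_S is the unique c with M c = q, where M has columns g1, ..., g3.
Solving this 3x3 system gives c = (1, -2, 3).
Check: g1 - 2g2 + 3g3 = (3, -1, 6).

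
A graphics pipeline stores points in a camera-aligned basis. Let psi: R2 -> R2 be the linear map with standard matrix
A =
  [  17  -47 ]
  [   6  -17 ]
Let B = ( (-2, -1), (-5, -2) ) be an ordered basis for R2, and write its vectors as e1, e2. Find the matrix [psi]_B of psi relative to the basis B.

With P the matrix whose columns are e1, e2, [psi]_B = P^(-1) A P.
Column by column: psi(e1) = A e1 = (13, 5); its B-coordinates (1, -3) give column 1.
Continuing for each basis vector yields [psi]_B = [[1, -2], [-3, -1]].

[[1, -2], [-3, -1]]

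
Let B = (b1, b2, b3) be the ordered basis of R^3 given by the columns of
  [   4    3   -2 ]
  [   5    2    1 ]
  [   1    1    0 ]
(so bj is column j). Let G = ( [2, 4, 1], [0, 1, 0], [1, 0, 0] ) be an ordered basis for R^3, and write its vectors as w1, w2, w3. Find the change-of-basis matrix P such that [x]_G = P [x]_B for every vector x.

[[1, 1, 0], [1, -2, 1], [2, 1, -2]]

Take x = bj: its B-coordinates are the j-th standard unit vector, so P e_j — column j of P — equals [bj]_G.
b1 = w1 + w2 + 2w3, giving column 1 = [1, 1, 2]; repeating for each j gives P = [[1, 1, 0], [1, -2, 1], [2, 1, -2]].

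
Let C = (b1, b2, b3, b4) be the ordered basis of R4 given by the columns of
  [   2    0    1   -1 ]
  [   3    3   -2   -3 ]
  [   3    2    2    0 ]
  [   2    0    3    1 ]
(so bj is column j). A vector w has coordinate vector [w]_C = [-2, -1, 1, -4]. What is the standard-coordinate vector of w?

The coordinates say w = -2b1 - b2 + b3 - 4b4; adding the scaled basis vectors gives [1, 1, -6, -5].

[1, 1, -6, -5]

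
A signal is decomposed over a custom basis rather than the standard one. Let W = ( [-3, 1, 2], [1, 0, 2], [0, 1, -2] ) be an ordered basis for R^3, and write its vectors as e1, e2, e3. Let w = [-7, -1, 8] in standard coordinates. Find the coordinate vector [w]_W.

Write w = c_1 e1 + ... + c_3 e3 and solve for the c_i.
Row-reducing the augmented matrix [M | w] gives c = (2, -1, -3).
Check: 2e1 - e2 - 3e3 = [-7, -1, 8].

[2, -1, -3]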